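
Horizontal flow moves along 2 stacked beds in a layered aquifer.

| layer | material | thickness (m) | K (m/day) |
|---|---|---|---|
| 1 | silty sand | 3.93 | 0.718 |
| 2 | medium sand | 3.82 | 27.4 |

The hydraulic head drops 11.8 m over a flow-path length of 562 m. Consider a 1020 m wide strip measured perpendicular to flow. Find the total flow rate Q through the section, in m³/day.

2300

Flow is parallel to layering, so each bed carries its own Darcy discharge and the transmissivities add.
Σ(K_i·b_i) = 0.718×3.93 + 27.4×3.82 = 107.5 m²/day.
Hydraulic gradient i = Δh / L = 11.8 / 562 = 0.02100.
Q = Σ(K_i·b_i) · W · i = 107.5 × 1020 × 0.02100 = 2302 m³/day.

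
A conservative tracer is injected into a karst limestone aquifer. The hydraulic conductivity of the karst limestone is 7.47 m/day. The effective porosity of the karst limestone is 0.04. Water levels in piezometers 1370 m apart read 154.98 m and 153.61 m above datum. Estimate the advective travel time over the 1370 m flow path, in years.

Hydraulic gradient i = (154.98 − 153.61) / 1370 = 1.37 / 1370 = 0.001000.
Darcy flux q = K · i = 7.470 × 0.001000 = 0.007470 m/day.
Seepage velocity v = q / n_e = 0.007470 / 0.04 = 0.1867 m/day.
Travel time t = L / v = 1370 / 0.1867 = 7336 days = 20.08 years.

20.1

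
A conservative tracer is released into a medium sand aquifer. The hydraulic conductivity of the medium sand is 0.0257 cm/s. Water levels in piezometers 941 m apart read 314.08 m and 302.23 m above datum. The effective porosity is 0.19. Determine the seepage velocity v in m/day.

1.47

Convert K: 0.0257 cm/s × 864 = 22.20 m/day.
Hydraulic gradient i = (314.08 − 302.23) / 941 = 11.85 / 941 = 0.01259.
Darcy flux q = K · i = 22.20 × 0.01259 = 0.2796 m/day.
Seepage velocity v = q / n_e = 0.2796 / 0.19 = 1.472 m/day.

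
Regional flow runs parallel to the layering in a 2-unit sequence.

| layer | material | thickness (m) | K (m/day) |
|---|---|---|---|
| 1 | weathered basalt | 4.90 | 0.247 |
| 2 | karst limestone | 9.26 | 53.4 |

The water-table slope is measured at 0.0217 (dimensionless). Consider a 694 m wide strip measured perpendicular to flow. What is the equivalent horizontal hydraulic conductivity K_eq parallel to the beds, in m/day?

Flow is parallel to layering, so each bed carries its own Darcy discharge and the transmissivities add.
Σ(K_i·b_i) = 0.247×4.90 + 53.4×9.26 = 495.7 m²/day.
Total thickness b = 14.16 m, so K_eq = Σ(K_i·b_i)/b = 35.01 m/day.

35.0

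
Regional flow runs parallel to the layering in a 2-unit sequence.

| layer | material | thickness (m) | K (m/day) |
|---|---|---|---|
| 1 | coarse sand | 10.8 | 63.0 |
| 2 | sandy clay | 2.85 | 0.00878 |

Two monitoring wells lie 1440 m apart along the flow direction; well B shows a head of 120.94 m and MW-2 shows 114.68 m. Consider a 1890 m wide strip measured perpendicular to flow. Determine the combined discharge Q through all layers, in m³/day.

5590

Flow is parallel to layering, so each bed carries its own Darcy discharge and the transmissivities add.
Σ(K_i·b_i) = 63.0×10.8 + 0.00878×2.85 = 680.4 m²/day.
Hydraulic gradient i = (120.94 − 114.68) / 1440 = 6.26 / 1440 = 0.004347.
Q = Σ(K_i·b_i) · W · i = 680.4 × 1890 × 0.004347 = 5591 m³/day.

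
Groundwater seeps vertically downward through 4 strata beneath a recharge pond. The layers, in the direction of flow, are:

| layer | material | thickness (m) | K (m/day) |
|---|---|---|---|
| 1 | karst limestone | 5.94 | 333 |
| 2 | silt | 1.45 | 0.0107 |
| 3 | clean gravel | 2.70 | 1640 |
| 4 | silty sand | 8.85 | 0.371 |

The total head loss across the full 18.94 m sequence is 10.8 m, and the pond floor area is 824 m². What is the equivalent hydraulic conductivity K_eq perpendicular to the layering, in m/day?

Flow is perpendicular to layering, so the layers act in series and the equivalent K is the thickness-weighted harmonic mean.
Total thickness L = 5.94 + 1.45 + 2.70 + 8.85 = 18.94 m.
Σ(b_i/K_i) = 5.94/333 + 1.45/0.0107 + 2.70/1640 + 8.85/0.371 = 159.4 d.
K_eq = L / Σ(b_i/K_i) = 18.94 / 159.4 = 0.1188 m/day.

0.119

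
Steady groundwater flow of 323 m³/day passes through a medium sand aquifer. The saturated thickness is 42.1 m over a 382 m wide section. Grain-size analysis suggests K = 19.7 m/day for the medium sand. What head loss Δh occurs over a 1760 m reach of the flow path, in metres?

Cross-sectional area A = 382 × 42.1 = 16082 m².
From Q = K·A·i, i = Q / (K·A) = 323 / (19.70 × 16082) = 0.001020.
Head loss Δh = i · L = 0.001020 × 1760 = 1.794 m.

1.79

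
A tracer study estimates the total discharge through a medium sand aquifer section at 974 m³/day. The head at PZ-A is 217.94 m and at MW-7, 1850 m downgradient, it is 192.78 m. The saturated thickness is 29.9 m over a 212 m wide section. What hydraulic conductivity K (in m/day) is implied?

Cross-sectional area A = 212 × 29.9 = 6339 m².
Hydraulic gradient i = (217.94 − 192.78) / 1850 = 25.16 / 1850 = 0.01360.
From Q = K·A·i, K = Q / (A·i) = 974 / (6339 × 0.01360) = 11.30 m/day.

11.3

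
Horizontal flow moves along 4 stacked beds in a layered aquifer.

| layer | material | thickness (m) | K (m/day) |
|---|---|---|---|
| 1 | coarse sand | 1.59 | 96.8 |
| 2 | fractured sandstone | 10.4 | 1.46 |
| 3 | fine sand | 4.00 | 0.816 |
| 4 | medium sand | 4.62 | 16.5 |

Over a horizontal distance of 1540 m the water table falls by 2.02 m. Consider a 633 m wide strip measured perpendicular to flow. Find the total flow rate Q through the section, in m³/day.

Flow is parallel to layering, so each bed carries its own Darcy discharge and the transmissivities add.
Σ(K_i·b_i) = 96.8×1.59 + 1.46×10.4 + 0.816×4.00 + 16.5×4.62 = 248.6 m²/day.
Hydraulic gradient i = Δh / L = 2.02 / 1540 = 0.001312.
Q = Σ(K_i·b_i) · W · i = 248.6 × 633 × 0.001312 = 206.4 m³/day.

206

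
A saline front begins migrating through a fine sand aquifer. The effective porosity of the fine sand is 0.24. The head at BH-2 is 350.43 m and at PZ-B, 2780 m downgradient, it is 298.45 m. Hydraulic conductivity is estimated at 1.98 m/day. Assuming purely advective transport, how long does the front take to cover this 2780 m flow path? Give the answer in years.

Hydraulic gradient i = (350.43 − 298.45) / 2780 = 51.98 / 2780 = 0.01870.
Darcy flux q = K · i = 1.980 × 0.01870 = 0.03702 m/day.
Seepage velocity v = q / n_e = 0.03702 / 0.24 = 0.1543 m/day.
Travel time t = L / v = 2780 / 0.1543 = 18022 days = 49.34 years.

49.3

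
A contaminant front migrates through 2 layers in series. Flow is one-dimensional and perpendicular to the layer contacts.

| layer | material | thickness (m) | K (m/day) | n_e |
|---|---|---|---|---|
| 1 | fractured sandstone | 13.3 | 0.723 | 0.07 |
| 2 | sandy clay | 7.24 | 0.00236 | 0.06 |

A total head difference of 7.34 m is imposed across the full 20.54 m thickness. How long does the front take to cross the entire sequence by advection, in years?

1.57

With flow normal to the layers, continuity requires the same specific discharge q through every layer.
Σ(b_i/K_i) = 13.3/0.723 + 7.24/0.00236 = 3086 d.
q = Δh / Σ(b_i/K_i) = 7.34 / 3086 = 0.002378 m/day.
In each layer the seepage velocity is v_i = q/n_i, so the layer transit time is t_i = b_i·n_i / q:
  layer 1 (fractured sandstone): t_1 = 13.3 × 0.07 / 0.002378 = 391.5 d
  layer 2 (sandy clay): t_2 = 7.24 × 0.06 / 0.002378 = 182.6 d
Total t = Σ t_i = 574.1 days = 1.572 years.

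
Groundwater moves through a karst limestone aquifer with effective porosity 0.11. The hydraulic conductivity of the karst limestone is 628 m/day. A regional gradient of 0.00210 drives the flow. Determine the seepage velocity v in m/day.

Hydraulic gradient i = 0.00210.
Darcy flux q = K · i = 628.0 × 0.002100 = 1.319 m/day.
Seepage velocity v = q / n_e = 1.319 / 0.11 = 11.99 m/day.

12.0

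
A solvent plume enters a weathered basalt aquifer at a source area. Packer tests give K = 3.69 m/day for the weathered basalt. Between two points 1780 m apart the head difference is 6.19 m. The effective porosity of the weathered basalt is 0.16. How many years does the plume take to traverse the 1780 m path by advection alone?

Hydraulic gradient i = Δh / L = 6.19 / 1780 = 0.003478.
Darcy flux q = K · i = 3.690 × 0.003478 = 0.01283 m/day.
Seepage velocity v = q / n_e = 0.01283 / 0.16 = 0.08020 m/day.
Travel time t = L / v = 1780 / 0.08020 = 22194 days = 60.76 years.

60.8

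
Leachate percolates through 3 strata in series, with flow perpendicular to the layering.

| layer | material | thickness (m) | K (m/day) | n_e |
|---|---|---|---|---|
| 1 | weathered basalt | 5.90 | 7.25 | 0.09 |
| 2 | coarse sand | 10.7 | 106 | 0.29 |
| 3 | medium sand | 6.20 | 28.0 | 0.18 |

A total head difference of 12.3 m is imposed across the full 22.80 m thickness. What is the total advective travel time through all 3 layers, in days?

0.439

With flow normal to the layers, continuity requires the same specific discharge q through every layer.
Σ(b_i/K_i) = 5.90/7.25 + 10.7/106 + 6.20/28.0 = 1.136 d.
q = Δh / Σ(b_i/K_i) = 12.3 / 1.136 = 10.83 m/day.
In each layer the seepage velocity is v_i = q/n_i, so the layer transit time is t_i = b_i·n_i / q:
  layer 1 (weathered basalt): t_1 = 5.90 × 0.09 / 10.83 = 0.04905 d
  layer 2 (coarse sand): t_2 = 10.7 × 0.29 / 10.83 = 0.2866 d
  layer 3 (medium sand): t_3 = 6.20 × 0.18 / 10.83 = 0.1031 d
Total t = Σ t_i = 0.4388 days.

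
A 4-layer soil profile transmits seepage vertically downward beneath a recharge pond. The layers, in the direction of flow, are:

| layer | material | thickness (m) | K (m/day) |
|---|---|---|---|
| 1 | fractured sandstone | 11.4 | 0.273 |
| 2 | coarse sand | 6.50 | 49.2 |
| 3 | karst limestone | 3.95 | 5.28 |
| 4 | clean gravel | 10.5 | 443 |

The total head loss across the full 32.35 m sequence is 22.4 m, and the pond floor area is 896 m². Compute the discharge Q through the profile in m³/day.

470

Flow is perpendicular to layering, so the layers act in series and the equivalent K is the thickness-weighted harmonic mean.
Total thickness L = 11.4 + 6.50 + 3.95 + 10.5 = 32.35 m.
Σ(b_i/K_i) = 11.4/0.273 + 6.50/49.2 + 3.95/5.28 + 10.5/443 = 42.66 d.
K_eq = L / Σ(b_i/K_i) = 32.35 / 42.66 = 0.7583 m/day.
Q = K_eq · A · (Δh/L) = 0.7583 × 896 × (22.4/32.35) = 470.4 m³/day.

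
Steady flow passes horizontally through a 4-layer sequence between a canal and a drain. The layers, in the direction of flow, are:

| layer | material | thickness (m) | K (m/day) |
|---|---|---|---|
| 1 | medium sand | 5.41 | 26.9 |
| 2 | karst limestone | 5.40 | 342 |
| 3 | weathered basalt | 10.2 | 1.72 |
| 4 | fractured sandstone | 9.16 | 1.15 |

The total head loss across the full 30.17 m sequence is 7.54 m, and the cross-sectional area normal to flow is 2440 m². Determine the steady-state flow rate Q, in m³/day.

Flow is perpendicular to layering, so the layers act in series and the equivalent K is the thickness-weighted harmonic mean.
Total thickness L = 5.41 + 5.40 + 10.2 + 9.16 = 30.17 m.
Σ(b_i/K_i) = 5.41/26.9 + 5.40/342 + 10.2/1.72 + 9.16/1.15 = 14.11 d.
K_eq = L / Σ(b_i/K_i) = 30.17 / 14.11 = 2.138 m/day.
Q = K_eq · A · (Δh/L) = 2.138 × 2440 × (7.54/30.17) = 1304 m³/day.

1300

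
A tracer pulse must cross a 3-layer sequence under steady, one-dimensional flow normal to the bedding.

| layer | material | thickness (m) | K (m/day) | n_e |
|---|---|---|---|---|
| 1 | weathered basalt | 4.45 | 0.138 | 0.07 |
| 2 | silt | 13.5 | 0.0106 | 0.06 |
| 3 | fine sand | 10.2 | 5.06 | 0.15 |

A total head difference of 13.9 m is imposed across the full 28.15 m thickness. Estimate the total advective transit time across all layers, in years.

With flow normal to the layers, continuity requires the same specific discharge q through every layer.
Σ(b_i/K_i) = 4.45/0.138 + 13.5/0.0106 + 10.2/5.06 = 1308 d.
q = Δh / Σ(b_i/K_i) = 13.9 / 1308 = 0.01063 m/day.
In each layer the seepage velocity is v_i = q/n_i, so the layer transit time is t_i = b_i·n_i / q:
  layer 1 (weathered basalt): t_1 = 4.45 × 0.07 / 0.01063 = 29.31 d
  layer 2 (silt): t_2 = 13.5 × 0.06 / 0.01063 = 76.21 d
  layer 3 (fine sand): t_3 = 10.2 × 0.15 / 0.01063 = 144.0 d
Total t = Σ t_i = 249.5 days = 0.6830 years.

0.683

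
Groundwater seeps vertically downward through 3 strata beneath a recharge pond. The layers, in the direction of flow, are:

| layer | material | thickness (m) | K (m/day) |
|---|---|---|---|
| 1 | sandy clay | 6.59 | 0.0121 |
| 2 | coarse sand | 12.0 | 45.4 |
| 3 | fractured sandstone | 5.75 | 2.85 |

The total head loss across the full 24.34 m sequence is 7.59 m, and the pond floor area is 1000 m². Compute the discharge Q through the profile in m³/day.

13.9

Flow is perpendicular to layering, so the layers act in series and the equivalent K is the thickness-weighted harmonic mean.
Total thickness L = 6.59 + 12.0 + 5.75 = 24.34 m.
Σ(b_i/K_i) = 6.59/0.0121 + 12.0/45.4 + 5.75/2.85 = 546.9 d.
K_eq = L / Σ(b_i/K_i) = 24.34 / 546.9 = 0.04450 m/day.
Q = K_eq · A · (Δh/L) = 0.04450 × 1000 × (7.59/24.34) = 13.88 m³/day.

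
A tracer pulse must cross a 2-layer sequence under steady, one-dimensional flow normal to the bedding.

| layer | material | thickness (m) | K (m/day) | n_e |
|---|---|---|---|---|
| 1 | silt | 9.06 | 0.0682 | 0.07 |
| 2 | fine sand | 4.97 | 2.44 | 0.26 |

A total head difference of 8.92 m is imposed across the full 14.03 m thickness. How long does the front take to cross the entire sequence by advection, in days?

29.1

With flow normal to the layers, continuity requires the same specific discharge q through every layer.
Σ(b_i/K_i) = 9.06/0.0682 + 4.97/2.44 = 134.9 d.
q = Δh / Σ(b_i/K_i) = 8.92 / 134.9 = 0.06613 m/day.
In each layer the seepage velocity is v_i = q/n_i, so the layer transit time is t_i = b_i·n_i / q:
  layer 1 (silt): t_1 = 9.06 × 0.07 / 0.06613 = 9.590 d
  layer 2 (fine sand): t_2 = 4.97 × 0.26 / 0.06613 = 19.54 d
Total t = Σ t_i = 29.13 days.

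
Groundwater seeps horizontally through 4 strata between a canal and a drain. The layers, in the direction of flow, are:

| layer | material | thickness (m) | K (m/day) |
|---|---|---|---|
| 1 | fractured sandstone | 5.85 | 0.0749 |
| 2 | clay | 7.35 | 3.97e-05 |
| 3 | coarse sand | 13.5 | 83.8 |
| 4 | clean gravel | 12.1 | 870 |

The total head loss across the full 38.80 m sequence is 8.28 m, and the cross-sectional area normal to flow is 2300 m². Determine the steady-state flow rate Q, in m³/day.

0.103

Flow is perpendicular to layering, so the layers act in series and the equivalent K is the thickness-weighted harmonic mean.
Total thickness L = 5.85 + 7.35 + 13.5 + 12.1 = 38.80 m.
Σ(b_i/K_i) = 5.85/0.0749 + 7.35/3.97e-05 + 13.5/83.8 + 12.1/870 = 1.852e+05 d.
K_eq = L / Σ(b_i/K_i) = 38.80 / 1.852e+05 = 0.0002095 m/day.
Q = K_eq · A · (Δh/L) = 0.0002095 × 2300 × (8.28/38.80) = 0.1028 m³/day.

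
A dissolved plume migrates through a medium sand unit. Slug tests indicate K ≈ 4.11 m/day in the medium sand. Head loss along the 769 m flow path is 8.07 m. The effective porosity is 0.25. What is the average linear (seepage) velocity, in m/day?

Hydraulic gradient i = Δh / L = 8.07 / 769 = 0.01049.
Darcy flux q = K · i = 4.110 × 0.01049 = 0.04313 m/day.
Seepage velocity v = q / n_e = 0.04313 / 0.25 = 0.1725 m/day.

0.173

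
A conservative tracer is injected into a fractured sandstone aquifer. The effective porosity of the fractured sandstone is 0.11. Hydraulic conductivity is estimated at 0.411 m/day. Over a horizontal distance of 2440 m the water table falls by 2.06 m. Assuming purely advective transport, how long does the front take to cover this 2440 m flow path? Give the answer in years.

2120

Hydraulic gradient i = Δh / L = 2.06 / 2440 = 0.0008443.
Darcy flux q = K · i = 0.4110 × 0.0008443 = 0.0003470 m/day.
Seepage velocity v = q / n_e = 0.0003470 / 0.11 = 0.003154 m/day.
Travel time t = L / v = 2440 / 0.003154 = 7.735e+05 days = 2118 years.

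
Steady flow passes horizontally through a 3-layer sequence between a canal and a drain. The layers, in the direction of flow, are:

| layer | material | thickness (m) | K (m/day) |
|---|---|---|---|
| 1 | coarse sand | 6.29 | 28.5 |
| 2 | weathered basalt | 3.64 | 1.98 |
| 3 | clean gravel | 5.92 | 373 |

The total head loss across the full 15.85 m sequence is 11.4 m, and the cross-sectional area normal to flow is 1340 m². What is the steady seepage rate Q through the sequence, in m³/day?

7360

Flow is perpendicular to layering, so the layers act in series and the equivalent K is the thickness-weighted harmonic mean.
Total thickness L = 6.29 + 3.64 + 5.92 = 15.85 m.
Σ(b_i/K_i) = 6.29/28.5 + 3.64/1.98 + 5.92/373 = 2.075 d.
K_eq = L / Σ(b_i/K_i) = 15.85 / 2.075 = 7.639 m/day.
Q = K_eq · A · (Δh/L) = 7.639 × 1340 × (11.4/15.85) = 7362 m³/day.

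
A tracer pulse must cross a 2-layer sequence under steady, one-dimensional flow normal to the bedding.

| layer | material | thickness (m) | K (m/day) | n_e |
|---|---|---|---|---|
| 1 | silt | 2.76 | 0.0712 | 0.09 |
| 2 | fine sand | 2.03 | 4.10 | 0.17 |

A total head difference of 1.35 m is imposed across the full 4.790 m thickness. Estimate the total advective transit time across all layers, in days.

17.3

With flow normal to the layers, continuity requires the same specific discharge q through every layer.
Σ(b_i/K_i) = 2.76/0.0712 + 2.03/4.10 = 39.26 d.
q = Δh / Σ(b_i/K_i) = 1.35 / 39.26 = 0.03439 m/day.
In each layer the seepage velocity is v_i = q/n_i, so the layer transit time is t_i = b_i·n_i / q:
  layer 1 (silt): t_1 = 2.76 × 0.09 / 0.03439 = 7.224 d
  layer 2 (fine sand): t_2 = 2.03 × 0.17 / 0.03439 = 10.04 d
Total t = Σ t_i = 17.26 days.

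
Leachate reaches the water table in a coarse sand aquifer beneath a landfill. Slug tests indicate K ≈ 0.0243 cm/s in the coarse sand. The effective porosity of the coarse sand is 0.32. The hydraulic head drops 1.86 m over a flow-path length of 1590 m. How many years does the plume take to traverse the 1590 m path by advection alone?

56.7

Convert K: 0.0243 cm/s × 864 = 21.00 m/day.
Hydraulic gradient i = Δh / L = 1.86 / 1590 = 0.001170.
Darcy flux q = K · i = 21.00 × 0.001170 = 0.02456 m/day.
Seepage velocity v = q / n_e = 0.02456 / 0.32 = 0.07675 m/day.
Travel time t = L / v = 1590 / 0.07675 = 20716 days = 56.72 years.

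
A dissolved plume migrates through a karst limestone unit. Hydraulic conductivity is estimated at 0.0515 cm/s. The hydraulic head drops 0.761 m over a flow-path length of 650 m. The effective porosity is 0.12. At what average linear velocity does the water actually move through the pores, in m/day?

Convert K: 0.0515 cm/s × 864 = 44.50 m/day.
Hydraulic gradient i = Δh / L = 0.761 / 650 = 0.001171.
Darcy flux q = K · i = 44.50 × 0.001171 = 0.05209 m/day.
Seepage velocity v = q / n_e = 0.05209 / 0.12 = 0.4341 m/day.

0.434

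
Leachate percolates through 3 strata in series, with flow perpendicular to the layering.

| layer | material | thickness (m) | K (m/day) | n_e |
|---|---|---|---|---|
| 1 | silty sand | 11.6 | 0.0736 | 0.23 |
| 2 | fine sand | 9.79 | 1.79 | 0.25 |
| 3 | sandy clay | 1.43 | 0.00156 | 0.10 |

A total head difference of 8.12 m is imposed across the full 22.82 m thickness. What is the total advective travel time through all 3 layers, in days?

With flow normal to the layers, continuity requires the same specific discharge q through every layer.
Σ(b_i/K_i) = 11.6/0.0736 + 9.79/1.79 + 1.43/0.00156 = 1080 d.
q = Δh / Σ(b_i/K_i) = 8.12 / 1080 = 0.007520 m/day.
In each layer the seepage velocity is v_i = q/n_i, so the layer transit time is t_i = b_i·n_i / q:
  layer 1 (silty sand): t_1 = 11.6 × 0.23 / 0.007520 = 354.8 d
  layer 2 (fine sand): t_2 = 9.79 × 0.25 / 0.007520 = 325.5 d
  layer 3 (sandy clay): t_3 = 1.43 × 0.10 / 0.007520 = 19.02 d
Total t = Σ t_i = 699.2 days.

699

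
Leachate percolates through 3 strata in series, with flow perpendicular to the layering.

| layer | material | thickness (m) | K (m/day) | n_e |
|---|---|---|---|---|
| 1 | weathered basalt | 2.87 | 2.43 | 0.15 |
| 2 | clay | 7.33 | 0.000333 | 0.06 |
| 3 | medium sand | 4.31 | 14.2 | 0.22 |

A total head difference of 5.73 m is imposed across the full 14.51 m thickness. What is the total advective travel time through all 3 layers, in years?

With flow normal to the layers, continuity requires the same specific discharge q through every layer.
Σ(b_i/K_i) = 2.87/2.43 + 7.33/0.000333 + 4.31/14.2 = 22013 d.
q = Δh / Σ(b_i/K_i) = 5.73 / 22013 = 0.0002603 m/day.
In each layer the seepage velocity is v_i = q/n_i, so the layer transit time is t_i = b_i·n_i / q:
  layer 1 (weathered basalt): t_1 = 2.87 × 0.15 / 0.0002603 = 1654 d
  layer 2 (clay): t_2 = 7.33 × 0.06 / 0.0002603 = 1690 d
  layer 3 (medium sand): t_3 = 4.31 × 0.22 / 0.0002603 = 3643 d
Total t = Σ t_i = 6986 days = 19.13 years.

19.1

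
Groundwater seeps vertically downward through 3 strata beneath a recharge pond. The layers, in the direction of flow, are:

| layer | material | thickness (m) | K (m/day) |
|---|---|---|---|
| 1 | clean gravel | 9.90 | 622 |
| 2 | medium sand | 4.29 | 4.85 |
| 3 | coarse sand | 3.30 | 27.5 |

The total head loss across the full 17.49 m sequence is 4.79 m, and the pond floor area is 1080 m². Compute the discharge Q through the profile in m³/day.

Flow is perpendicular to layering, so the layers act in series and the equivalent K is the thickness-weighted harmonic mean.
Total thickness L = 9.90 + 4.29 + 3.30 = 17.49 m.
Σ(b_i/K_i) = 9.90/622 + 4.29/4.85 + 3.30/27.5 = 1.020 d.
K_eq = L / Σ(b_i/K_i) = 17.49 / 1.020 = 17.14 m/day.
Q = K_eq · A · (Δh/L) = 17.14 × 1080 × (4.79/17.49) = 5070 m³/day.

5070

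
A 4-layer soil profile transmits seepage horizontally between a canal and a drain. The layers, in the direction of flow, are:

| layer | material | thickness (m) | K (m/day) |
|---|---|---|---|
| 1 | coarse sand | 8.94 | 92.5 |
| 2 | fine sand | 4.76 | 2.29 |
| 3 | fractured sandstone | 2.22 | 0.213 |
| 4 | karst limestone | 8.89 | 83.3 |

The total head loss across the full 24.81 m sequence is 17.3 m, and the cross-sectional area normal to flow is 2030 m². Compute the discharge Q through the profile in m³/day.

2760

Flow is perpendicular to layering, so the layers act in series and the equivalent K is the thickness-weighted harmonic mean.
Total thickness L = 8.94 + 4.76 + 2.22 + 8.89 = 24.81 m.
Σ(b_i/K_i) = 8.94/92.5 + 4.76/2.29 + 2.22/0.213 + 8.89/83.3 = 12.70 d.
K_eq = L / Σ(b_i/K_i) = 24.81 / 12.70 = 1.953 m/day.
Q = K_eq · A · (Δh/L) = 1.953 × 2030 × (17.3/24.81) = 2764 m³/day.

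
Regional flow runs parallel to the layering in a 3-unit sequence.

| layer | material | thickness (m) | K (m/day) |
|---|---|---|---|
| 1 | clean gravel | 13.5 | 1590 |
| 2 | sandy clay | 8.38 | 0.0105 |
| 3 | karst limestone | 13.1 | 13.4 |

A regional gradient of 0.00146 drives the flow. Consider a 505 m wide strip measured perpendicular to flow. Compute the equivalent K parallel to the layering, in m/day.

619

Flow is parallel to layering, so each bed carries its own Darcy discharge and the transmissivities add.
Σ(K_i·b_i) = 1590×13.5 + 0.0105×8.38 + 13.4×13.1 = 21641 m²/day.
Total thickness b = 34.98 m, so K_eq = Σ(K_i·b_i)/b = 618.7 m/day.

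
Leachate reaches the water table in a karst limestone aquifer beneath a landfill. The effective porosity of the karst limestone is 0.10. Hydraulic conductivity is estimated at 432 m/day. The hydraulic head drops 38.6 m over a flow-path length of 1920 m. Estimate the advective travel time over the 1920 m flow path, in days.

22.1

Hydraulic gradient i = Δh / L = 38.6 / 1920 = 0.02010.
Darcy flux q = K · i = 432.0 × 0.02010 = 8.685 m/day.
Seepage velocity v = q / n_e = 8.685 / 0.10 = 86.85 m/day.
Travel time t = L / v = 1920 / 86.85 = 22.11 days.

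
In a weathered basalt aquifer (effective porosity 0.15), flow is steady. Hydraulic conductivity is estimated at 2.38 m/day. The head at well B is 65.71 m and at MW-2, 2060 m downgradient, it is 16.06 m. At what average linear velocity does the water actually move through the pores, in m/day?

Hydraulic gradient i = (65.71 − 16.06) / 2060 = 49.65 / 2060 = 0.02410.
Darcy flux q = K · i = 2.380 × 0.02410 = 0.05736 m/day.
Seepage velocity v = q / n_e = 0.05736 / 0.15 = 0.3824 m/day.

0.382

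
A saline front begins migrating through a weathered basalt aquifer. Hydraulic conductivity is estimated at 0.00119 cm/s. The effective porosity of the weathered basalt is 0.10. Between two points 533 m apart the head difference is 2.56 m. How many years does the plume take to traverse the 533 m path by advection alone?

29.6

Convert K: 0.00119 cm/s × 864 = 1.028 m/day.
Hydraulic gradient i = Δh / L = 2.56 / 533 = 0.004803.
Darcy flux q = K · i = 1.028 × 0.004803 = 0.004938 m/day.
Seepage velocity v = q / n_e = 0.004938 / 0.10 = 0.04938 m/day.
Travel time t = L / v = 533 / 0.04938 = 10793 days = 29.55 years.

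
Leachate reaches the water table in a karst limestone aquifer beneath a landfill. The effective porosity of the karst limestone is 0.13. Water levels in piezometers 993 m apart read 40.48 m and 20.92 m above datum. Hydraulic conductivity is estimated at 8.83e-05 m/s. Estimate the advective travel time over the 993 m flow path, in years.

2.35

Convert K: 8.83e-05 m/s × 86400 = 7.629 m/day.
Hydraulic gradient i = (40.48 − 20.92) / 993 = 19.56 / 993 = 0.01970.
Darcy flux q = K · i = 7.629 × 0.01970 = 0.1503 m/day.
Seepage velocity v = q / n_e = 0.1503 / 0.13 = 1.156 m/day.
Travel time t = L / v = 993 / 1.156 = 859.0 days = 2.352 years.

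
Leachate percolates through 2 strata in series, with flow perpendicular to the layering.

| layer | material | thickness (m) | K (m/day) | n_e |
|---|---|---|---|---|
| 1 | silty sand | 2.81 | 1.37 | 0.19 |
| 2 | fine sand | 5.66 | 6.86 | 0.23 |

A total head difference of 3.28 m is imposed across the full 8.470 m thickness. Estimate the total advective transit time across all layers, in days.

With flow normal to the layers, continuity requires the same specific discharge q through every layer.
Σ(b_i/K_i) = 2.81/1.37 + 5.66/6.86 = 2.876 d.
q = Δh / Σ(b_i/K_i) = 3.28 / 2.876 = 1.140 m/day.
In each layer the seepage velocity is v_i = q/n_i, so the layer transit time is t_i = b_i·n_i / q:
  layer 1 (silty sand): t_1 = 2.81 × 0.19 / 1.140 = 0.4682 d
  layer 2 (fine sand): t_2 = 5.66 × 0.23 / 1.140 = 1.142 d
Total t = Σ t_i = 1.610 days.

1.61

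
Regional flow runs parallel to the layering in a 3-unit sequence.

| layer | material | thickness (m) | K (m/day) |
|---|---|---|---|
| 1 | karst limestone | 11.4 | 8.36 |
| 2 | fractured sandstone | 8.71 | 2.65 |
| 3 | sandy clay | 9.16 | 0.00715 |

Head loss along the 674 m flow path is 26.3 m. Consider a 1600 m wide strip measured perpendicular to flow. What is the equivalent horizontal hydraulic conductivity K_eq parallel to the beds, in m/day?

4.05

Flow is parallel to layering, so each bed carries its own Darcy discharge and the transmissivities add.
Σ(K_i·b_i) = 8.36×11.4 + 2.65×8.71 + 0.00715×9.16 = 118.5 m²/day.
Total thickness b = 29.27 m, so K_eq = Σ(K_i·b_i)/b = 4.047 m/day.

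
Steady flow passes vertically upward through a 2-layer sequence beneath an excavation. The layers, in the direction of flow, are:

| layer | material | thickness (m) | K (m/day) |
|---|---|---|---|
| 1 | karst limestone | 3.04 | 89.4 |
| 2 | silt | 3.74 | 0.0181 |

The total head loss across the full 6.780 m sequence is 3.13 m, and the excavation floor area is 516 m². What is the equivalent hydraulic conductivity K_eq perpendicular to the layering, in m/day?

Flow is perpendicular to layering, so the layers act in series and the equivalent K is the thickness-weighted harmonic mean.
Total thickness L = 3.04 + 3.74 = 6.780 m.
Σ(b_i/K_i) = 3.04/89.4 + 3.74/0.0181 = 206.7 d.
K_eq = L / Σ(b_i/K_i) = 6.780 / 206.7 = 0.03281 m/day.

0.0328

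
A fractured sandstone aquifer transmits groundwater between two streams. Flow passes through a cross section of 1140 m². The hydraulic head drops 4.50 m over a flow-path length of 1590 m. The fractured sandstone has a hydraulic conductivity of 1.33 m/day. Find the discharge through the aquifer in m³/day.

Hydraulic gradient i = Δh / L = 4.50 / 1590 = 0.002830.
Darcy's law: Q = K · A · i = 1.330 × 1140 × 0.002830 = 4.291 m³/day.

4.29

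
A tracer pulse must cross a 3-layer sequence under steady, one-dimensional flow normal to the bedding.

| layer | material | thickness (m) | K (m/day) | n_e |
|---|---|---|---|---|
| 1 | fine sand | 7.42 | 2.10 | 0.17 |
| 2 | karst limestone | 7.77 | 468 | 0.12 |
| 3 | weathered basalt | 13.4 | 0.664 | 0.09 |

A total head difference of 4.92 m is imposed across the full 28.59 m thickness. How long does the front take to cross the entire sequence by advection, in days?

16.4

With flow normal to the layers, continuity requires the same specific discharge q through every layer.
Σ(b_i/K_i) = 7.42/2.10 + 7.77/468 + 13.4/0.664 = 23.73 d.
q = Δh / Σ(b_i/K_i) = 4.92 / 23.73 = 0.2073 m/day.
In each layer the seepage velocity is v_i = q/n_i, so the layer transit time is t_i = b_i·n_i / q:
  layer 1 (fine sand): t_1 = 7.42 × 0.17 / 0.2073 = 6.084 d
  layer 2 (karst limestone): t_2 = 7.77 × 0.12 / 0.2073 = 4.497 d
  layer 3 (weathered basalt): t_3 = 13.4 × 0.09 / 0.2073 = 5.817 d
Total t = Σ t_i = 16.40 days.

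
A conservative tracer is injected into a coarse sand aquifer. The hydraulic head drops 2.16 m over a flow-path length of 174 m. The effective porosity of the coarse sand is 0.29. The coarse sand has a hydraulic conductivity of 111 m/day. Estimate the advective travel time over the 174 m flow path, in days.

Hydraulic gradient i = Δh / L = 2.16 / 174 = 0.01241.
Darcy flux q = K · i = 111.0 × 0.01241 = 1.378 m/day.
Seepage velocity v = q / n_e = 1.378 / 0.29 = 4.751 m/day.
Travel time t = L / v = 174 / 4.751 = 36.62 days.

36.6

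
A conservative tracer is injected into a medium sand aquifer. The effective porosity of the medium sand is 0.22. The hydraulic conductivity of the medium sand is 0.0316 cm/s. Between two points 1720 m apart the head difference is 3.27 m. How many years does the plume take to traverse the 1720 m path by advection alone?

Convert K: 0.0316 cm/s × 864 = 27.30 m/day.
Hydraulic gradient i = Δh / L = 3.27 / 1720 = 0.001901.
Darcy flux q = K · i = 27.30 × 0.001901 = 0.05191 m/day.
Seepage velocity v = q / n_e = 0.05191 / 0.22 = 0.2359 m/day.
Travel time t = L / v = 1720 / 0.2359 = 7290 days = 19.96 years.

20.0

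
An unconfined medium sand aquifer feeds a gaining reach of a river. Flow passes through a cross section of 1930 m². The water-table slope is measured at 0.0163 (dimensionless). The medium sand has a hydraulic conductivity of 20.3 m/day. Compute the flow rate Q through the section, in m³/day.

Hydraulic gradient i = 0.0163.
Darcy's law: Q = K · A · i = 20.30 × 1930 × 0.01630 = 638.6 m³/day.

639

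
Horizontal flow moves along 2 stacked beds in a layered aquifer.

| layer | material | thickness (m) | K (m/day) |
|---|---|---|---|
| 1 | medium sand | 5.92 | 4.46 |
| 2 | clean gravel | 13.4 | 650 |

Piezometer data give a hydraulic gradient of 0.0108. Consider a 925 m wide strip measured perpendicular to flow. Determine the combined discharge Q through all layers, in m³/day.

Flow is parallel to layering, so each bed carries its own Darcy discharge and the transmissivities add.
Σ(K_i·b_i) = 4.46×5.92 + 650×13.4 = 8736 m²/day.
Hydraulic gradient i = 0.0108.
Q = Σ(K_i·b_i) · W · i = 8736 × 925 × 0.01080 = 87277 m³/day.

87300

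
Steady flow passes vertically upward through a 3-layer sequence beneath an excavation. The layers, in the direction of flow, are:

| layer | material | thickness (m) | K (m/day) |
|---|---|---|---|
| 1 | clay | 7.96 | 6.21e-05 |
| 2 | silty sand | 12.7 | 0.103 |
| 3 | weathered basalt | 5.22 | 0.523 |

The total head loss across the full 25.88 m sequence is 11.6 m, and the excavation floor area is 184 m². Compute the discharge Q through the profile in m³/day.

Flow is perpendicular to layering, so the layers act in series and the equivalent K is the thickness-weighted harmonic mean.
Total thickness L = 7.96 + 12.7 + 5.22 = 25.88 m.
Σ(b_i/K_i) = 7.96/6.21e-05 + 12.7/0.103 + 5.22/0.523 = 1.283e+05 d.
K_eq = L / Σ(b_i/K_i) = 25.88 / 1.283e+05 = 0.0002017 m/day.
Q = K_eq · A · (Δh/L) = 0.0002017 × 184 × (11.6/25.88) = 0.01663 m³/day.

0.0166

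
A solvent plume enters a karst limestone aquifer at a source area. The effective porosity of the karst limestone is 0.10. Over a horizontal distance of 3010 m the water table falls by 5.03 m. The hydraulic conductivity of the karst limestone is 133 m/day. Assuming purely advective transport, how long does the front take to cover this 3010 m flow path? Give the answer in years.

3.71

Hydraulic gradient i = Δh / L = 5.03 / 3010 = 0.001671.
Darcy flux q = K · i = 133.0 × 0.001671 = 0.2223 m/day.
Seepage velocity v = q / n_e = 0.2223 / 0.10 = 2.223 m/day.
Travel time t = L / v = 3010 / 2.223 = 1354 days = 3.708 years.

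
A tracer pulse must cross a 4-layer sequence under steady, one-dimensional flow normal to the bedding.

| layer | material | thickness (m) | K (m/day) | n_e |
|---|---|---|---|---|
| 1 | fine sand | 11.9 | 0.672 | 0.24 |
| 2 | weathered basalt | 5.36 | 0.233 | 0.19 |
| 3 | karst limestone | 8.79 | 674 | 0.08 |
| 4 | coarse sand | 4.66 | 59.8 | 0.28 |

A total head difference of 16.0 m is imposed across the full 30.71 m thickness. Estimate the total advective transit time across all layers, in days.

With flow normal to the layers, continuity requires the same specific discharge q through every layer.
Σ(b_i/K_i) = 11.9/0.672 + 5.36/0.233 + 8.79/674 + 4.66/59.8 = 40.80 d.
q = Δh / Σ(b_i/K_i) = 16.0 / 40.80 = 0.3921 m/day.
In each layer the seepage velocity is v_i = q/n_i, so the layer transit time is t_i = b_i·n_i / q:
  layer 1 (fine sand): t_1 = 11.9 × 0.24 / 0.3921 = 7.283 d
  layer 2 (weathered basalt): t_2 = 5.36 × 0.19 / 0.3921 = 2.597 d
  layer 3 (karst limestone): t_3 = 8.79 × 0.08 / 0.3921 = 1.793 d
  layer 4 (coarse sand): t_4 = 4.66 × 0.28 / 0.3921 = 3.328 d
Total t = Σ t_i = 15.00 days.

15.0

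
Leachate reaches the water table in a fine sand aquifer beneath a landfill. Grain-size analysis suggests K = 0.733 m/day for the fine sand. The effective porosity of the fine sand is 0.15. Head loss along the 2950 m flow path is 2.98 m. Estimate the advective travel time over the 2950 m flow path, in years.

Hydraulic gradient i = Δh / L = 2.98 / 2950 = 0.001010.
Darcy flux q = K · i = 0.7330 × 0.001010 = 0.0007405 m/day.
Seepage velocity v = q / n_e = 0.0007405 / 0.15 = 0.004936 m/day.
Travel time t = L / v = 2950 / 0.004936 = 5.976e+05 days = 1636 years.

1640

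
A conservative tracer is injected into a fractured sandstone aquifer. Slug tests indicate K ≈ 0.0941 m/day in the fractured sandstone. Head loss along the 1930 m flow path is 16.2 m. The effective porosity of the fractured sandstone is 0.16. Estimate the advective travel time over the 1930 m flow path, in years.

1070

Hydraulic gradient i = Δh / L = 16.2 / 1930 = 0.008394.
Darcy flux q = K · i = 0.09410 × 0.008394 = 0.0007899 m/day.
Seepage velocity v = q / n_e = 0.0007899 / 0.16 = 0.004937 m/day.
Travel time t = L / v = 1930 / 0.004937 = 3.910e+05 days = 1070 years.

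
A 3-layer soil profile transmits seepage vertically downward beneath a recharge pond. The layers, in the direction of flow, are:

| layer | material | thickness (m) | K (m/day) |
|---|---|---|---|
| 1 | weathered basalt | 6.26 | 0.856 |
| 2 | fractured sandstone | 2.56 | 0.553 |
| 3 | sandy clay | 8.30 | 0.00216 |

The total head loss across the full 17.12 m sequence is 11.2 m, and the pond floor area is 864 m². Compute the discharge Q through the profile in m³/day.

2.51

Flow is perpendicular to layering, so the layers act in series and the equivalent K is the thickness-weighted harmonic mean.
Total thickness L = 6.26 + 2.56 + 8.30 = 17.12 m.
Σ(b_i/K_i) = 6.26/0.856 + 2.56/0.553 + 8.30/0.00216 = 3855 d.
K_eq = L / Σ(b_i/K_i) = 17.12 / 3855 = 0.004442 m/day.
Q = K_eq · A · (Δh/L) = 0.004442 × 864 × (11.2/17.12) = 2.510 m³/day.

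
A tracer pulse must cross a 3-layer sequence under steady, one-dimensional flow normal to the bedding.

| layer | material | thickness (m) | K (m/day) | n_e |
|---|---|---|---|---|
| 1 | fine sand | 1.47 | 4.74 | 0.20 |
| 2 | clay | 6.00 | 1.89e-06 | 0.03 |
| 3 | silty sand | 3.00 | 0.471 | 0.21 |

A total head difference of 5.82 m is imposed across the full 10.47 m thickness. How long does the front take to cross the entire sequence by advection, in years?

With flow normal to the layers, continuity requires the same specific discharge q through every layer.
Σ(b_i/K_i) = 1.47/4.74 + 6.00/1.89e-06 + 3.00/0.471 = 3.175e+06 d.
q = Δh / Σ(b_i/K_i) = 5.82 / 3.175e+06 = 1.833e-06 m/day.
In each layer the seepage velocity is v_i = q/n_i, so the layer transit time is t_i = b_i·n_i / q:
  layer 1 (fine sand): t_1 = 1.47 × 0.20 / 1.833e-06 = 1.604e+05 d
  layer 2 (clay): t_2 = 6.00 × 0.03 / 1.833e-06 = 98184 d
  layer 3 (silty sand): t_3 = 3.00 × 0.21 / 1.833e-06 = 3.436e+05 d
Total t = Σ t_i = 6.022e+05 days = 1649 years.

1650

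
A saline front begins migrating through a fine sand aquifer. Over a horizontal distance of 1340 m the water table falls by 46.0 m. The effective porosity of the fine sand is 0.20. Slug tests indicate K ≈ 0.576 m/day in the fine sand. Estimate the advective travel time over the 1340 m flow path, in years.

37.1

Hydraulic gradient i = Δh / L = 46.0 / 1340 = 0.03433.
Darcy flux q = K · i = 0.5760 × 0.03433 = 0.01977 m/day.
Seepage velocity v = q / n_e = 0.01977 / 0.20 = 0.09887 m/day.
Travel time t = L / v = 1340 / 0.09887 = 13554 days = 37.11 years.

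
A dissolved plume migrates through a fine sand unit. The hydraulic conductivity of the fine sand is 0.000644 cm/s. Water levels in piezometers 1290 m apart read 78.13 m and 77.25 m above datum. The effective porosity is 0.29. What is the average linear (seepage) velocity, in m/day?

Convert K: 0.000644 cm/s × 864 = 0.5564 m/day.
Hydraulic gradient i = (78.13 − 77.25) / 1290 = 0.88 / 1290 = 0.0006822.
Darcy flux q = K · i = 0.5564 × 0.0006822 = 0.0003796 m/day.
Seepage velocity v = q / n_e = 0.0003796 / 0.29 = 0.001309 m/day.

0.00131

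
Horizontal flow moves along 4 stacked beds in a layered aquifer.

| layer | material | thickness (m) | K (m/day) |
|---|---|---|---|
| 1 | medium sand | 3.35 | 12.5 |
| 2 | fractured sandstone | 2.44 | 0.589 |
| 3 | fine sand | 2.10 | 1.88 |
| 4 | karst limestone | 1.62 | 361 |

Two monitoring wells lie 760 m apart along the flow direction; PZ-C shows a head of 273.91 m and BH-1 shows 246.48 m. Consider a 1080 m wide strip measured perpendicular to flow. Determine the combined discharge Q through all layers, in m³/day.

Flow is parallel to layering, so each bed carries its own Darcy discharge and the transmissivities add.
Σ(K_i·b_i) = 12.5×3.35 + 0.589×2.44 + 1.88×2.10 + 361×1.62 = 632.1 m²/day.
Hydraulic gradient i = (273.91 − 246.48) / 760 = 27.43 / 760 = 0.03609.
Q = Σ(K_i·b_i) · W · i = 632.1 × 1080 × 0.03609 = 24638 m³/day.

24600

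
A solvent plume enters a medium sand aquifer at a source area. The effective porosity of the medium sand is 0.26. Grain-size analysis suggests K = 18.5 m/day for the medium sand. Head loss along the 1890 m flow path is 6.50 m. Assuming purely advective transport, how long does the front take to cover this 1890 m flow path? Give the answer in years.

21.1

Hydraulic gradient i = Δh / L = 6.50 / 1890 = 0.003439.
Darcy flux q = K · i = 18.50 × 0.003439 = 0.06362 m/day.
Seepage velocity v = q / n_e = 0.06362 / 0.26 = 0.2447 m/day.
Travel time t = L / v = 1890 / 0.2447 = 7723 days = 21.15 years.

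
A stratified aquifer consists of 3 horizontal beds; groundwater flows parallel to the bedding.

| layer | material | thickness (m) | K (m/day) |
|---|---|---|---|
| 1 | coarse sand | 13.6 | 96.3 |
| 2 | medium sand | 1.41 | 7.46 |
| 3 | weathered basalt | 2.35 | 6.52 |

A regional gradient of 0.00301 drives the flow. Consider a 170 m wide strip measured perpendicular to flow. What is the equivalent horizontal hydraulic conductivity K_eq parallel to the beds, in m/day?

Flow is parallel to layering, so each bed carries its own Darcy discharge and the transmissivities add.
Σ(K_i·b_i) = 96.3×13.6 + 7.46×1.41 + 6.52×2.35 = 1336 m²/day.
Total thickness b = 17.36 m, so K_eq = Σ(K_i·b_i)/b = 76.93 m/day.

76.9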